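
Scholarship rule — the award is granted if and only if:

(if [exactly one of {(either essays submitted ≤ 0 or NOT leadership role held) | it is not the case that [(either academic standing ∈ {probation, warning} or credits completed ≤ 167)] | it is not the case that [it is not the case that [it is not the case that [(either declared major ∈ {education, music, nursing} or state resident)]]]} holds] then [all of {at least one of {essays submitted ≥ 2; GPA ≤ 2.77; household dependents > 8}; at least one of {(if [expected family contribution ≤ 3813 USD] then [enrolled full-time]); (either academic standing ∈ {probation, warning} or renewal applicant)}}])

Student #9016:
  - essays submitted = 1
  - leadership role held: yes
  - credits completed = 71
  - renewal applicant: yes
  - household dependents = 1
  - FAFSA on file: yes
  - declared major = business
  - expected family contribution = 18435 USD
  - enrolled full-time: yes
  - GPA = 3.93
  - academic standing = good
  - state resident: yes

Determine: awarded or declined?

Awarded

Atomic conditions:
  essays submitted ≤ 0: 1 ≤ 0 is false
  NOT leadership role held: yes → false
  academic standing ∈ {probation, warning}: good is not in the set → false
  credits completed ≤ 167: 71 ≤ 167 is true
  declared major ∈ {education, music, nursing}: business is not in the set → false
  state resident: yes → true
  essays submitted ≥ 2: 1 ≥ 2 is false
  GPA ≤ 2.77: 3.93 ≤ 2.77 is false
  household dependents > 8: 1 > 8 is false
  expected family contribution ≤ 3813 USD: 18435 ≤ 3813 is false
  enrolled full-time: yes → true
  renewal applicant: yes → true
Combine:
[1.1] false OR false = false
[1.2.1] false OR true = true
[1.2] NOT true = false
[1.3.1.1.1] false OR true = true
[1.3.1.1] NOT true = false
[1.3.1] NOT false = true
[1.3] NOT true = false
[1] exactly-one(false, false, false) = false
[2.1] false OR false OR false = false
[2.2.1] false → true (antecedent false ⇒ implication holds) = true
[2.2.2] false OR true = true
[2.2] true OR true = true
[2] false AND true = false
[root] false → false (antecedent false ⇒ implication holds) = true
Overall: true → awarded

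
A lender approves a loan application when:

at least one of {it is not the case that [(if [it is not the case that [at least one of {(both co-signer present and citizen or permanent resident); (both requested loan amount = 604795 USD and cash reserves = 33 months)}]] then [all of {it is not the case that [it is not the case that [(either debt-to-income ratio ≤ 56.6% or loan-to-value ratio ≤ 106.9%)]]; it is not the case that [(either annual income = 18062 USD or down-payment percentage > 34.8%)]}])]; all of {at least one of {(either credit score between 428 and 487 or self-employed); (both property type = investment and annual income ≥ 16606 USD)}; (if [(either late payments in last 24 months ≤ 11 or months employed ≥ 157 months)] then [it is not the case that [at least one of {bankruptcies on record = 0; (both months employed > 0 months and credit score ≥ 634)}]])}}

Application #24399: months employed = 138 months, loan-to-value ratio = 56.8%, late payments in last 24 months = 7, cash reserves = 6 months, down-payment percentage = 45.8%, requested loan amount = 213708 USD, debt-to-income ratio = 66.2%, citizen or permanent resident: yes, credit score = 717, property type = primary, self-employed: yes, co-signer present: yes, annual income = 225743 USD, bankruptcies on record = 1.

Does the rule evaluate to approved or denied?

Denied

Atomic conditions:
  co-signer present: yes → true
  citizen or permanent resident: yes → true
  requested loan amount = 604795 USD: 213708 == 604795 is false
  cash reserves = 33 months: 6 == 33 is false
  debt-to-income ratio ≤ 56.6%: 66.2 ≤ 56.6 is false
  loan-to-value ratio ≤ 106.9%: 56.8 ≤ 106.9 is true
  annual income = 18062 USD: 225743 == 18062 is false
  down-payment percentage > 34.8%: 45.8 > 34.8 is true
  credit score between 428 and 487: 717 in [428, 487] is false
  self-employed: yes → true
  property type = investment: primary == investment is false
  annual income ≥ 16606 USD: 225743 ≥ 16606 is true
  late payments in last 24 months ≤ 11: 7 ≤ 11 is true
  months employed ≥ 157 months: 138 ≥ 157 is false
  bankruptcies on record = 0: 1 == 0 is false
  months employed > 0 months: 138 > 0 is true
  credit score ≥ 634: 717 ≥ 634 is true
Combine:
[1.1.1.1.1] true AND true = true
[1.1.1.1.2] false AND false = false
[1.1.1.1] true OR false = true
[1.1.1] NOT true = false
[1.1.2.1.1.1] false OR true = true
[1.1.2.1.1] NOT true = false
[1.1.2.1] NOT false = true
[1.1.2.2.1] false OR true = true
[1.1.2.2] NOT true = false
[1.1.2] true AND false = false
[1.1] false → false (antecedent false ⇒ implication holds) = true
[1] NOT true = false
[2.1.1] false OR true = true
[2.1.2] false AND true = false
[2.1] true OR false = true
[2.2.1] true OR false = true
[2.2.2.1.2] true AND true = true
[2.2.2.1] false OR true = true
[2.2.2] NOT true = false
[2.2] true → false = false
[2] true AND false = false
[root] false OR false = false
Overall: false → denied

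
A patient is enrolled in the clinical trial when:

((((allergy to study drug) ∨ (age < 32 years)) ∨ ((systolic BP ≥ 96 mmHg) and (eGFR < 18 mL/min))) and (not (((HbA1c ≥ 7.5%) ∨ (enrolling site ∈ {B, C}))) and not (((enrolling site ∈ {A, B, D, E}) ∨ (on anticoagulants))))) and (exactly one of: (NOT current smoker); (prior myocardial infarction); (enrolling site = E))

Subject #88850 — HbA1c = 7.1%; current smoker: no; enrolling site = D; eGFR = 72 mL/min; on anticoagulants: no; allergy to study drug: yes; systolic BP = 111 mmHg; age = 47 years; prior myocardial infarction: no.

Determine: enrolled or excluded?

Excluded

Atomic conditions:
  allergy to study drug: yes → true
  age < 32 years: 47 < 32 is false
  systolic BP ≥ 96 mmHg: 111 ≥ 96 is true
  eGFR < 18 mL/min: 72 < 18 is false
  HbA1c ≥ 7.5%: 7.1 ≥ 7.5 is false
  enrolling site ∈ {B, C}: D is not in the set → false
  enrolling site ∈ {A, B, D, E}: D is in the set → true
  on anticoagulants: no → false
  NOT current smoker: no → true
  prior myocardial infarction: no → false
  enrolling site = E: D == E is false
Combine:
[1.1.1] true OR false = true
[1.1.2] true AND false = false
[1.1] true OR false = true
[1.2.1.1] false OR false = false
[1.2.1] NOT false = true
[1.2.2.1] true OR false = true
[1.2.2] NOT true = false
[1.2] true AND false = false
[1] true AND false = false
[2] exactly-one(true, false, false) = true
[root] false AND true = false
Overall: false → excluded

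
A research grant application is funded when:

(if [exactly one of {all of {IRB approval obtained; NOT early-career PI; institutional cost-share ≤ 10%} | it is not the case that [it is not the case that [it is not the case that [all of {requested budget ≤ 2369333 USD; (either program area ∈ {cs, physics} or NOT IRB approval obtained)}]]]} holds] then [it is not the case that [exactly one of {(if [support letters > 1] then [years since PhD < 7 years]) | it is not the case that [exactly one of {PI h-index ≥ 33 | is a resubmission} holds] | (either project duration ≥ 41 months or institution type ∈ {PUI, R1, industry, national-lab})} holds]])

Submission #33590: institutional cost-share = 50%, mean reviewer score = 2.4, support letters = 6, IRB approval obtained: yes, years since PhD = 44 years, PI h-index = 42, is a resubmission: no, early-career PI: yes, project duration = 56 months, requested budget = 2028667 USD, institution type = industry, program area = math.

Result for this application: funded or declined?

Atomic conditions:
  IRB approval obtained: yes → true
  NOT early-career PI: yes → false
  institutional cost-share ≤ 10%: 50 ≤ 10 is false
  requested budget ≤ 2369333 USD: 2028667 ≤ 2369333 is true
  program area ∈ {cs, physics}: math is not in the set → false
  NOT IRB approval obtained: yes → false
  support letters > 1: 6 > 1 is true
  years since PhD < 7 years: 44 < 7 is false
  PI h-index ≥ 33: 42 ≥ 33 is true
  is a resubmission: no → false
  project duration ≥ 41 months: 56 ≥ 41 is true
  institution type ∈ {PUI, R1, industry, national-lab}: industry is in the set → true
Combine:
[1.1] true AND false AND false = false
[1.2.1.1.1.2] false OR false = false
[1.2.1.1.1] true AND false = false
[1.2.1.1] NOT false = true
[1.2.1] NOT true = false
[1.2] NOT false = true
[1] exactly-one(false, true) = true
[2.1.1] true → false = false
[2.1.2.1] exactly-one(true, false) = true
[2.1.2] NOT true = false
[2.1.3] true OR true = true
[2.1] exactly-one(false, false, true) = true
[2] NOT true = false
[root] true → false = false
Overall: false → declined

Declined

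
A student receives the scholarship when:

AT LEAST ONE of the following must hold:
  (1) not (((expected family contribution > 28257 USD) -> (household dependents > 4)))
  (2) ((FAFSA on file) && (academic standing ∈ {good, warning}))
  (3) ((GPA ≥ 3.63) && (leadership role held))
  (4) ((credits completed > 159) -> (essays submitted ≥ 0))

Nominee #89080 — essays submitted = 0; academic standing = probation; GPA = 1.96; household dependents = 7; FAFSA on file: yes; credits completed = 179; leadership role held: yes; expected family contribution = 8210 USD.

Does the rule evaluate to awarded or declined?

Atomic conditions:
  expected family contribution > 28257 USD: 8210 > 28257 is false
  household dependents > 4: 7 > 4 is true
  FAFSA on file: yes → true
  academic standing ∈ {good, warning}: probation is not in the set → false
  GPA ≥ 3.63: 1.96 ≥ 3.63 is false
  leadership role held: yes → true
  credits completed > 159: 179 > 159 is true
  essays submitted ≥ 0: 0 ≥ 0 is true
Combine:
[1.1] false → true (antecedent false ⇒ implication holds) = true
[1] NOT true = false
[2] true AND false = false
[3] false AND true = false
[4] true → true = true
[root] false OR false OR false OR true = true
Overall: true → awarded

Awarded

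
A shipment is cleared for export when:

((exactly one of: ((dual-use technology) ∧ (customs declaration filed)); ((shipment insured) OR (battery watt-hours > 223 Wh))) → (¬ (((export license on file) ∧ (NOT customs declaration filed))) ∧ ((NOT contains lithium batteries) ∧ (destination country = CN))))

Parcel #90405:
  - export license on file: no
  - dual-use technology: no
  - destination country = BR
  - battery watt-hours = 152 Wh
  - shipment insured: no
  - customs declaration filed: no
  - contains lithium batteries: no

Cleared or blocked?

Cleared

Atomic conditions:
  dual-use technology: no → false
  customs declaration filed: no → false
  shipment insured: no → false
  battery watt-hours > 223 Wh: 152 > 223 is false
  export license on file: no → false
  NOT customs declaration filed: no → true
  NOT contains lithium batteries: no → true
  destination country = CN: BR == CN is false
Combine:
[1.1] false AND false = false
[1.2] false OR false = false
[1] exactly-one(false, false) = false
[2.1.1] false AND true = false
[2.1] NOT false = true
[2.2] true AND false = false
[2] true AND false = false
[root] false → false (antecedent false ⇒ implication holds) = true
Overall: true → cleared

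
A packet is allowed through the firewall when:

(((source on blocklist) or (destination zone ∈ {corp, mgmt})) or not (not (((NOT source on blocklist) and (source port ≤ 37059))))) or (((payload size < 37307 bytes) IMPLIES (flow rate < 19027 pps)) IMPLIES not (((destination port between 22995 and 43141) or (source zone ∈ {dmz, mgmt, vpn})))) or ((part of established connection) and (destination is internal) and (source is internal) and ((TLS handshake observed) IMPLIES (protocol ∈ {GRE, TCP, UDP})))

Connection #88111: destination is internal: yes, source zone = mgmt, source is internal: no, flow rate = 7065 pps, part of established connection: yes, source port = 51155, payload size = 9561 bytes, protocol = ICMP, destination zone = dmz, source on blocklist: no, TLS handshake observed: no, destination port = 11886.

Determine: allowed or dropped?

Dropped

Atomic conditions:
  source on blocklist: no → false
  destination zone ∈ {corp, mgmt}: dmz is not in the set → false
  NOT source on blocklist: no → true
  source port ≤ 37059: 51155 ≤ 37059 is false
  payload size < 37307 bytes: 9561 < 37307 is true
  flow rate < 19027 pps: 7065 < 19027 is true
  destination port between 22995 and 43141: 11886 in [22995, 43141] is false
  source zone ∈ {dmz, mgmt, vpn}: mgmt is in the set → true
  part of established connection: yes → true
  destination is internal: yes → true
  source is internal: no → false
  TLS handshake observed: no → false
  protocol ∈ {GRE, TCP, UDP}: ICMP is not in the set → false
Combine:
[1.1] false OR false = false
[1.2.1.1] true AND false = false
[1.2.1] NOT false = true
[1.2] NOT true = false
[1] false OR false = false
[2.1] true → true = true
[2.2.1] false OR true = true
[2.2] NOT true = false
[2] true → false = false
[3.4] false → false (antecedent false ⇒ implication holds) = true
[3] true AND true AND false AND true = false
[root] false OR false OR false = false
Overall: false → dropped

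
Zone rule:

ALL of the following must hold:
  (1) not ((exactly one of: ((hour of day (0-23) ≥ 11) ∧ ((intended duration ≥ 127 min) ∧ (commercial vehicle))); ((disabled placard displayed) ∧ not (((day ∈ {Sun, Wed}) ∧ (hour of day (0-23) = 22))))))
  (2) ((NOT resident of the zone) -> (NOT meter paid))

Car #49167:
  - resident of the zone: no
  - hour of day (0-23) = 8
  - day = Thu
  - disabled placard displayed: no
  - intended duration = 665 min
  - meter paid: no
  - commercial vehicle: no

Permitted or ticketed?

Atomic conditions:
  hour of day (0-23) ≥ 11: 8 ≥ 11 is false
  intended duration ≥ 127 min: 665 ≥ 127 is true
  commercial vehicle: no → false
  disabled placard displayed: no → false
  day ∈ {Sun, Wed}: Thu is not in the set → false
  hour of day (0-23) = 22: 8 == 22 is false
  NOT resident of the zone: no → true
  NOT meter paid: no → true
Combine:
[1.1.1.2] true AND false = false
[1.1.1] false AND false = false
[1.1.2.2.1] false AND false = false
[1.1.2.2] NOT false = true
[1.1.2] false AND true = false
[1.1] exactly-one(false, false) = false
[1] NOT false = true
[2] true → true = true
[root] true AND true = true
Overall: true → permitted

Permitted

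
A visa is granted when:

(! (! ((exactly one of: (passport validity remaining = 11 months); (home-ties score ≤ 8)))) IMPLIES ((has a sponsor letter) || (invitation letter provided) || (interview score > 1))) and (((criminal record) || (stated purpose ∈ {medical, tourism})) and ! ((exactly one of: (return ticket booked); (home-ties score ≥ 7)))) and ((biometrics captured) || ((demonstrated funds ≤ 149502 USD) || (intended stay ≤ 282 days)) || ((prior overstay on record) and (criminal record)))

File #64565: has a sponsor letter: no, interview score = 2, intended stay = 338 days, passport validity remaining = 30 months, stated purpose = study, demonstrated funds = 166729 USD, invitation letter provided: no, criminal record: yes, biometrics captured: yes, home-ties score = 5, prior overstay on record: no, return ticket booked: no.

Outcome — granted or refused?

Granted

Atomic conditions:
  passport validity remaining = 11 months: 30 == 11 is false
  home-ties score ≤ 8: 5 ≤ 8 is true
  has a sponsor letter: no → false
  invitation letter provided: no → false
  interview score > 1: 2 > 1 is true
  criminal record: yes → true
  stated purpose ∈ {medical, tourism}: study is not in the set → false
  return ticket booked: no → false
  home-ties score ≥ 7: 5 ≥ 7 is false
  biometrics captured: yes → true
  demonstrated funds ≤ 149502 USD: 166729 ≤ 149502 is false
  intended stay ≤ 282 days: 338 ≤ 282 is false
  prior overstay on record: no → false
Combine:
[1.1.1.1] exactly-one(false, true) = true
[1.1.1] NOT true = false
[1.1] NOT false = true
[1.2] false OR false OR true = true
[1] true → true = true
[2.1] true OR false = true
[2.2.1] exactly-one(false, false) = false
[2.2] NOT false = true
[2] true AND true = true
[3.2] false OR false = false
[3.3] false AND true = false
[3] true OR false OR false = true
[root] true AND true AND true = true
Overall: true → granted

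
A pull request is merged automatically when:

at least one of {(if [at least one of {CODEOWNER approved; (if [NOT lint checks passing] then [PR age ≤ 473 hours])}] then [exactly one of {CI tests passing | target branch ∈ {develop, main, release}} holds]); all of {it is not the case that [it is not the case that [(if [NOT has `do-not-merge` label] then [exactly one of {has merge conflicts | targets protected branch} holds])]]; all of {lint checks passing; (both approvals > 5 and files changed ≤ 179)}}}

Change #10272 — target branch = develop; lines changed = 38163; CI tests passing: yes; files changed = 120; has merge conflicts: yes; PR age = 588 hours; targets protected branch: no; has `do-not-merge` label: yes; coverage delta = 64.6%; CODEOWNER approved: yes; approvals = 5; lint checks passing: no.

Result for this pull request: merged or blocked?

Blocked

Atomic conditions:
  CODEOWNER approved: yes → true
  NOT lint checks passing: no → true
  PR age ≤ 473 hours: 588 ≤ 473 is false
  CI tests passing: yes → true
  target branch ∈ {develop, main, release}: develop is in the set → true
  NOT has `do-not-merge` label: yes → false
  has merge conflicts: yes → true
  targets protected branch: no → false
  lint checks passing: no → false
  approvals > 5: 5 > 5 is false
  files changed ≤ 179: 120 ≤ 179 is true
Combine:
[1.1.2] true → false = false
[1.1] true OR false = true
[1.2] exactly-one(true, true) = false
[1] true → false = false
[2.1.1.1.2] exactly-one(true, false) = true
[2.1.1.1] false → true (antecedent false ⇒ implication holds) = true
[2.1.1] NOT true = false
[2.1] NOT false = true
[2.2.2] false AND true = false
[2.2] false AND false = false
[2] true AND false = false
[root] false OR false = false
Overall: false → blocked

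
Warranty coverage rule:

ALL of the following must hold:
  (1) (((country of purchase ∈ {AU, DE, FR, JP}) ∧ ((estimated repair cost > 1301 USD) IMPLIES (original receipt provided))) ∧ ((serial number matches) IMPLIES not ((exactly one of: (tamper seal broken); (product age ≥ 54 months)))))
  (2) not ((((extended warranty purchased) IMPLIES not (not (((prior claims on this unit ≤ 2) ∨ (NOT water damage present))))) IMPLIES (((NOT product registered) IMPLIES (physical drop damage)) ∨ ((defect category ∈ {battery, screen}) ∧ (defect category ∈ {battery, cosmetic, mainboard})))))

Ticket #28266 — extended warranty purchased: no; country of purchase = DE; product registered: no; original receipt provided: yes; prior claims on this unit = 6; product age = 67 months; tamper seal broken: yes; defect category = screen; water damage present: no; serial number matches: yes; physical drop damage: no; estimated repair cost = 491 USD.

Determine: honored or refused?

Atomic conditions:
  country of purchase ∈ {AU, DE, FR, JP}: DE is in the set → true
  estimated repair cost > 1301 USD: 491 > 1301 is false
  original receipt provided: yes → true
  serial number matches: yes → true
  tamper seal broken: yes → true
  product age ≥ 54 months: 67 ≥ 54 is true
  extended warranty purchased: no → false
  prior claims on this unit ≤ 2: 6 ≤ 2 is false
  NOT water damage present: no → true
  NOT product registered: no → true
  physical drop damage: no → false
  defect category ∈ {battery, screen}: screen is in the set → true
  defect category ∈ {battery, cosmetic, mainboard}: screen is not in the set → false
Combine:
[1.1.2] false → true (antecedent false ⇒ implication holds) = true
[1.1] true AND true = true
[1.2.2.1] exactly-one(true, true) = false
[1.2.2] NOT false = true
[1.2] true → true = true
[1] true AND true = true
[2.1.1.2.1.1] false OR true = true
[2.1.1.2.1] NOT true = false
[2.1.1.2] NOT false = true
[2.1.1] false → true (antecedent false ⇒ implication holds) = true
[2.1.2.1] true → false = false
[2.1.2.2] true AND false = false
[2.1.2] false OR false = false
[2.1] true → false = false
[2] NOT false = true
[root] true AND true = true
Overall: true → honored

Honored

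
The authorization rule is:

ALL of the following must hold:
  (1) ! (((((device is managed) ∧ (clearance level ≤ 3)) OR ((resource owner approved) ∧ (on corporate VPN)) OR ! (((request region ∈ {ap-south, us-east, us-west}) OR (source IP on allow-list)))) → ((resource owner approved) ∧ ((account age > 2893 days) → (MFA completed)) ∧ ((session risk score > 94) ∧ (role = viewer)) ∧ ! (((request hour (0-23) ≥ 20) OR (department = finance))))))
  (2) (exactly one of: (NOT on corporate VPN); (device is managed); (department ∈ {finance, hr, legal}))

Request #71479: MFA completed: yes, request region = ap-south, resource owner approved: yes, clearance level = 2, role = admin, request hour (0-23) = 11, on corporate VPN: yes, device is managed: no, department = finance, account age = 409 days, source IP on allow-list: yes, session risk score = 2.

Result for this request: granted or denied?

Atomic conditions:
  device is managed: no → false
  clearance level ≤ 3: 2 ≤ 3 is true
  resource owner approved: yes → true
  on corporate VPN: yes → true
  request region ∈ {ap-south, us-east, us-west}: ap-south is in the set → true
  source IP on allow-list: yes → true
  account age > 2893 days: 409 > 2893 is false
  MFA completed: yes → true
  session risk score > 94: 2 > 94 is false
  role = viewer: admin == viewer is false
  request hour (0-23) ≥ 20: 11 ≥ 20 is false
  department = finance: finance == finance is true
  NOT on corporate VPN: yes → false
  department ∈ {finance, hr, legal}: finance is in the set → true
Combine:
[1.1.1.1] false AND true = false
[1.1.1.2] true AND true = true
[1.1.1.3.1] true OR true = true
[1.1.1.3] NOT true = false
[1.1.1] false OR true OR false = true
[1.1.2.2] false → true (antecedent false ⇒ implication holds) = true
[1.1.2.3] false AND false = false
[1.1.2.4.1] false OR true = true
[1.1.2.4] NOT true = false
[1.1.2] true AND true AND false AND false = false
[1.1] true → false = false
[1] NOT false = true
[2] exactly-one(false, false, true) = true
[root] true AND true = true
Overall: true → granted

Granted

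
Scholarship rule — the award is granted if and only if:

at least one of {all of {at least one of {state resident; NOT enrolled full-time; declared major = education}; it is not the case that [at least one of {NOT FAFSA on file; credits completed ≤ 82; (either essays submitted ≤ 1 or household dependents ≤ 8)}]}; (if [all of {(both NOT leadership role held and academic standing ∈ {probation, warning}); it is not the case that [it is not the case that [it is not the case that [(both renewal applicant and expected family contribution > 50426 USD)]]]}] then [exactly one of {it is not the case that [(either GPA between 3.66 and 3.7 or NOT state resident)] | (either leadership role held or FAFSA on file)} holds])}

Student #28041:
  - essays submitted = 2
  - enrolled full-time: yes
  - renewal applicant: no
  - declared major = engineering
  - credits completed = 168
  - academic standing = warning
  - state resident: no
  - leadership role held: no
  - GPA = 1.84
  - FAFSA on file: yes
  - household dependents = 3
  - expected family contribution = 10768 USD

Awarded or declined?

Atomic conditions:
  state resident: no → false
  NOT enrolled full-time: yes → false
  declared major = education: engineering == education is false
  NOT FAFSA on file: yes → false
  credits completed ≤ 82: 168 ≤ 82 is false
  essays submitted ≤ 1: 2 ≤ 1 is false
  household dependents ≤ 8: 3 ≤ 8 is true
  NOT leadership role held: no → true
  academic standing ∈ {probation, warning}: warning is in the set → true
  renewal applicant: no → false
  expected family contribution > 50426 USD: 10768 > 50426 is false
  GPA between 3.66 and 3.7: 1.84 in [3.66, 3.7] is false
  NOT state resident: no → true
  leadership role held: no → false
  FAFSA on file: yes → true
Combine:
[1.1] false OR false OR false = false
[1.2.1.3] false OR true = true
[1.2.1] false OR false OR true = true
[1.2] NOT true = false
[1] false AND false = false
[2.1.1] true AND true = true
[2.1.2.1.1.1] false AND false = false
[2.1.2.1.1] NOT false = true
[2.1.2.1] NOT true = false
[2.1.2] NOT false = true
[2.1] true AND true = true
[2.2.1.1] false OR true = true
[2.2.1] NOT true = false
[2.2.2] false OR true = true
[2.2] exactly-one(false, true) = true
[2] true → true = true
[root] false OR true = true
Overall: true → awarded

Awarded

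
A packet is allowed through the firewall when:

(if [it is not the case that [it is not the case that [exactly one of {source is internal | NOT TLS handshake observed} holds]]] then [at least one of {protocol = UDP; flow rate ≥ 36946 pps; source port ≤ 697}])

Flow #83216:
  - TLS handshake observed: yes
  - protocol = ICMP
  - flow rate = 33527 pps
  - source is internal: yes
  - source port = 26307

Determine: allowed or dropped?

Atomic conditions:
  source is internal: yes → true
  NOT TLS handshake observed: yes → false
  protocol = UDP: ICMP == UDP is false
  flow rate ≥ 36946 pps: 33527 ≥ 36946 is false
  source port ≤ 697: 26307 ≤ 697 is false
Combine:
[1.1.1] exactly-one(true, false) = true
[1.1] NOT true = false
[1] NOT false = true
[2] false OR false OR false = false
[root] true → false = false
Overall: false → dropped

Dropped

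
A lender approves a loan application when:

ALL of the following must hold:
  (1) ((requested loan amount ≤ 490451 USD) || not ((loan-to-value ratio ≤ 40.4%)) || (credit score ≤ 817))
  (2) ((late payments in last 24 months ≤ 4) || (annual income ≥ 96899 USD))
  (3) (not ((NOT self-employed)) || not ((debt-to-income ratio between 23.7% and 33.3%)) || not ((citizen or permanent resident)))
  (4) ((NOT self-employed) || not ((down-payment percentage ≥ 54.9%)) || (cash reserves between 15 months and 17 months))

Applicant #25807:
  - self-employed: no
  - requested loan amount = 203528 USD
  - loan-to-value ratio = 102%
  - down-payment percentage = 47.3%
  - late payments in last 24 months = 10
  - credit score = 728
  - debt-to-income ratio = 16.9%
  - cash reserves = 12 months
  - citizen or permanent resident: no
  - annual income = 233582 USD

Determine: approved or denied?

Atomic conditions:
  requested loan amount ≤ 490451 USD: 203528 ≤ 490451 is true
  loan-to-value ratio ≤ 40.4%: 102 ≤ 40.4 is false
  credit score ≤ 817: 728 ≤ 817 is true
  late payments in last 24 months ≤ 4: 10 ≤ 4 is false
  annual income ≥ 96899 USD: 233582 ≥ 96899 is true
  NOT self-employed: no → true
  debt-to-income ratio between 23.7% and 33.3%: 16.9 in [23.7, 33.3] is false
  citizen or permanent resident: no → false
  down-payment percentage ≥ 54.9%: 47.3 ≥ 54.9 is false
  cash reserves between 15 months and 17 months: 12 in [15, 17] is false
Combine:
[1.2] NOT false = true
[1] true OR true OR true = true
[2] false OR true = true
[3.1] NOT true = false
[3.2] NOT false = true
[3.3] NOT false = true
[3] false OR true OR true = true
[4.2] NOT false = true
[4] true OR true OR false = true
[root] true AND true AND true AND true = true
Overall: true → approved

Approved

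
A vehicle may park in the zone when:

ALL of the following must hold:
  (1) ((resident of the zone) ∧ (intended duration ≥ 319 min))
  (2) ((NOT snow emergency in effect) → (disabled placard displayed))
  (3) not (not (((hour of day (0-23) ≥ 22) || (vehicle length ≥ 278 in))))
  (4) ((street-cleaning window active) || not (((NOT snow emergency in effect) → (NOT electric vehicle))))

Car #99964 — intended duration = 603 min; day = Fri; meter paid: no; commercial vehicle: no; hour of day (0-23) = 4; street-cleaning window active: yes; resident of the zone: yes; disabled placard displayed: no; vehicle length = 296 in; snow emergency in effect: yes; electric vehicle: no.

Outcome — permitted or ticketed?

Permitted

Atomic conditions:
  resident of the zone: yes → true
  intended duration ≥ 319 min: 603 ≥ 319 is true
  NOT snow emergency in effect: yes → false
  disabled placard displayed: no → false
  hour of day (0-23) ≥ 22: 4 ≥ 22 is false
  vehicle length ≥ 278 in: 296 ≥ 278 is true
  street-cleaning window active: yes → true
  NOT electric vehicle: no → true
Combine:
[1] true AND true = true
[2] false → false (antecedent false ⇒ implication holds) = true
[3.1.1] false OR true = true
[3.1] NOT true = false
[3] NOT false = true
[4.2.1] false → true (antecedent false ⇒ implication holds) = true
[4.2] NOT true = false
[4] true OR false = true
[root] true AND true AND true AND true = true
Overall: true → permitted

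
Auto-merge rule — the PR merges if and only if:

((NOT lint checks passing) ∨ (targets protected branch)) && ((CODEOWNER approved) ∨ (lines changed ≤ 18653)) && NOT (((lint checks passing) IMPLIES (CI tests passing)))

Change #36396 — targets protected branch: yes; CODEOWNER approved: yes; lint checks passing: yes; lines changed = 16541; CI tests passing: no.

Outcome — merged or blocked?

Atomic conditions:
  NOT lint checks passing: yes → false
  targets protected branch: yes → true
  CODEOWNER approved: yes → true
  lines changed ≤ 18653: 16541 ≤ 18653 is true
  lint checks passing: yes → true
  CI tests passing: no → false
Combine:
[1] false OR true = true
[2] true OR true = true
[3.1] true → false = false
[3] NOT false = true
[root] true AND true AND true = true
Overall: true → merged

Merged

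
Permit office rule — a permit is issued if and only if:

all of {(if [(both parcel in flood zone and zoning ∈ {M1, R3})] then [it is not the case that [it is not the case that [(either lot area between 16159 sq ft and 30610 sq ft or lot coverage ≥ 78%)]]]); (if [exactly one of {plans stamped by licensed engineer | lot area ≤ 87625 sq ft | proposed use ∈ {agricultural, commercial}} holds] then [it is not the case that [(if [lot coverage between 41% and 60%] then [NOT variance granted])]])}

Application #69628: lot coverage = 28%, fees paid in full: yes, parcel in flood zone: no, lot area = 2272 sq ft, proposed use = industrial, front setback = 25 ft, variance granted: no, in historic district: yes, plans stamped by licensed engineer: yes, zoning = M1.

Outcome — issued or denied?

Atomic conditions:
  parcel in flood zone: no → false
  zoning ∈ {M1, R3}: M1 is in the set → true
  lot area between 16159 sq ft and 30610 sq ft: 2272 in [16159, 30610] is false
  lot coverage ≥ 78%: 28 ≥ 78 is false
  plans stamped by licensed engineer: yes → true
  lot area ≤ 87625 sq ft: 2272 ≤ 87625 is true
  proposed use ∈ {agricultural, commercial}: industrial is not in the set → false
  lot coverage between 41% and 60%: 28 in [41, 60] is false
  NOT variance granted: no → true
Combine:
[1.1] false AND true = false
[1.2.1.1] false OR false = false
[1.2.1] NOT false = true
[1.2] NOT true = false
[1] false → false (antecedent false ⇒ implication holds) = true
[2.1] exactly-one(true, true, false) = false
[2.2.1] false → true (antecedent false ⇒ implication holds) = true
[2.2] NOT true = false
[2] false → false (antecedent false ⇒ implication holds) = true
[root] true AND true = true
Overall: true → issued

Issued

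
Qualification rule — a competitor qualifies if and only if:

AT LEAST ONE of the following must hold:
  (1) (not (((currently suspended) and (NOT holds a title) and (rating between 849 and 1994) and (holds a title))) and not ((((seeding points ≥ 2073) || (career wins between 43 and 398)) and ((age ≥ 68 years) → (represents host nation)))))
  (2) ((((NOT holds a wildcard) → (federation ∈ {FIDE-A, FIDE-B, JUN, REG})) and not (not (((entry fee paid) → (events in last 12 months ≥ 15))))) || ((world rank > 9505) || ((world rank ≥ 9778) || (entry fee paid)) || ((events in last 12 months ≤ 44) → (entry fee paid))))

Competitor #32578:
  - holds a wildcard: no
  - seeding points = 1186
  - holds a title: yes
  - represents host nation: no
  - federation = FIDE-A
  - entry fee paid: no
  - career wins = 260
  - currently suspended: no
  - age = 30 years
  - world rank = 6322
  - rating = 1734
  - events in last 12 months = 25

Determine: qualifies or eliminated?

Qualifies

Atomic conditions:
  currently suspended: no → false
  NOT holds a title: yes → false
  rating between 849 and 1994: 1734 in [849, 1994] is true
  holds a title: yes → true
  seeding points ≥ 2073: 1186 ≥ 2073 is false
  career wins between 43 and 398: 260 in [43, 398] is true
  age ≥ 68 years: 30 ≥ 68 is false
  represents host nation: no → false
  NOT holds a wildcard: no → true
  federation ∈ {FIDE-A, FIDE-B, JUN, REG}: FIDE-A is in the set → true
  entry fee paid: no → false
  events in last 12 months ≥ 15: 25 ≥ 15 is true
  world rank > 9505: 6322 > 9505 is false
  world rank ≥ 9778: 6322 ≥ 9778 is false
  events in last 12 months ≤ 44: 25 ≤ 44 is true
Combine:
[1.1.1] false AND false AND true AND true = false
[1.1] NOT false = true
[1.2.1.1] false OR true = true
[1.2.1.2] false → false (antecedent false ⇒ implication holds) = true
[1.2.1] true AND true = true
[1.2] NOT true = false
[1] true AND false = false
[2.1.1] true → true = true
[2.1.2.1.1] false → true (antecedent false ⇒ implication holds) = true
[2.1.2.1] NOT true = false
[2.1.2] NOT false = true
[2.1] true AND true = true
[2.2.2] false OR false = false
[2.2.3] true → false = false
[2.2] false OR false OR false = false
[2] true OR false = true
[root] false OR true = true
Overall: true → qualifies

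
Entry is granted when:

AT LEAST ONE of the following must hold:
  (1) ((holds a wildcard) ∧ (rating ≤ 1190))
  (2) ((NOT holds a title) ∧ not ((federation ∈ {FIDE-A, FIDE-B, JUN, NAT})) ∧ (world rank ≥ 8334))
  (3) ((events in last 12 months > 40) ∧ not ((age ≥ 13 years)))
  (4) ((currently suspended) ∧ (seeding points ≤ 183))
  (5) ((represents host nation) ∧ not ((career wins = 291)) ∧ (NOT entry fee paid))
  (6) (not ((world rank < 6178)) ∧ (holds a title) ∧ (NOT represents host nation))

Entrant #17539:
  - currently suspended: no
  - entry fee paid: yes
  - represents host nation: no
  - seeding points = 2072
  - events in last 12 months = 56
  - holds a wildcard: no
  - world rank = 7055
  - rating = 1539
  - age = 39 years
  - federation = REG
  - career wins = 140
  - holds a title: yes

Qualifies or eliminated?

Qualifies

Atomic conditions:
  holds a wildcard: no → false
  rating ≤ 1190: 1539 ≤ 1190 is false
  NOT holds a title: yes → false
  federation ∈ {FIDE-A, FIDE-B, JUN, NAT}: REG is not in the set → false
  world rank ≥ 8334: 7055 ≥ 8334 is false
  events in last 12 months > 40: 56 > 40 is true
  age ≥ 13 years: 39 ≥ 13 is true
  currently suspended: no → false
  seeding points ≤ 183: 2072 ≤ 183 is false
  represents host nation: no → false
  career wins = 291: 140 == 291 is false
  NOT entry fee paid: yes → false
  world rank < 6178: 7055 < 6178 is false
  holds a title: yes → true
  NOT represents host nation: no → true
Combine:
[1] false AND false = false
[2.2] NOT false = true
[2] false AND true AND false = false
[3.2] NOT true = false
[3] true AND false = false
[4] false AND false = false
[5.2] NOT false = true
[5] false AND true AND false = false
[6.1] NOT false = true
[6] true AND true AND true = true
[root] false OR false OR false OR false OR false OR true = true
Overall: true → qualifies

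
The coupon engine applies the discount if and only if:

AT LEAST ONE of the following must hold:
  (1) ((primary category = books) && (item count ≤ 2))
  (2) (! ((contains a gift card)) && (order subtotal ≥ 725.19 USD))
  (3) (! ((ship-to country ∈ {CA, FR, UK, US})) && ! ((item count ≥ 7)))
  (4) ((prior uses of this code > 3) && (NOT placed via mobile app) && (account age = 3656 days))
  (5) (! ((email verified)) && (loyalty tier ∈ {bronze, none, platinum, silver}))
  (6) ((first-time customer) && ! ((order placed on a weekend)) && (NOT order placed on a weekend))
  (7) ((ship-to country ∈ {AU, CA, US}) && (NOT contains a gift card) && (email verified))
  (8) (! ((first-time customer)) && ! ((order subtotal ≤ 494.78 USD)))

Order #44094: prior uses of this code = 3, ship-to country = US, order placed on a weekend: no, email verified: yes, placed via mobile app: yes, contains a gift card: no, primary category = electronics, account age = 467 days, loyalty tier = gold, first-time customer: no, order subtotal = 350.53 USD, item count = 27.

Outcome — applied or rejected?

Atomic conditions:
  primary category = books: electronics == books is false
  item count ≤ 2: 27 ≤ 2 is false
  contains a gift card: no → false
  order subtotal ≥ 725.19 USD: 350.53 ≥ 725.19 is false
  ship-to country ∈ {CA, FR, UK, US}: US is in the set → true
  item count ≥ 7: 27 ≥ 7 is true
  prior uses of this code > 3: 3 > 3 is false
  NOT placed via mobile app: yes → false
  account age = 3656 days: 467 == 3656 is false
  email verified: yes → true
  loyalty tier ∈ {bronze, none, platinum, silver}: gold is not in the set → false
  first-time customer: no → false
  order placed on a weekend: no → false
  NOT order placed on a weekend: no → true
  ship-to country ∈ {AU, CA, US}: US is in the set → true
  NOT contains a gift card: no → true
  order subtotal ≤ 494.78 USD: 350.53 ≤ 494.78 is true
Combine:
[1] false AND false = false
[2.1] NOT false = true
[2] true AND false = false
[3.1] NOT true = false
[3.2] NOT true = false
[3] false AND false = false
[4] false AND false AND false = false
[5.1] NOT true = false
[5] false AND false = false
[6.2] NOT false = true
[6] false AND true AND true = false
[7] true AND true AND true = true
[8.1] NOT false = true
[8.2] NOT true = false
[8] true AND false = false
[root] false OR false OR false OR false OR false OR false OR true OR false = true
Overall: true → applied

Applied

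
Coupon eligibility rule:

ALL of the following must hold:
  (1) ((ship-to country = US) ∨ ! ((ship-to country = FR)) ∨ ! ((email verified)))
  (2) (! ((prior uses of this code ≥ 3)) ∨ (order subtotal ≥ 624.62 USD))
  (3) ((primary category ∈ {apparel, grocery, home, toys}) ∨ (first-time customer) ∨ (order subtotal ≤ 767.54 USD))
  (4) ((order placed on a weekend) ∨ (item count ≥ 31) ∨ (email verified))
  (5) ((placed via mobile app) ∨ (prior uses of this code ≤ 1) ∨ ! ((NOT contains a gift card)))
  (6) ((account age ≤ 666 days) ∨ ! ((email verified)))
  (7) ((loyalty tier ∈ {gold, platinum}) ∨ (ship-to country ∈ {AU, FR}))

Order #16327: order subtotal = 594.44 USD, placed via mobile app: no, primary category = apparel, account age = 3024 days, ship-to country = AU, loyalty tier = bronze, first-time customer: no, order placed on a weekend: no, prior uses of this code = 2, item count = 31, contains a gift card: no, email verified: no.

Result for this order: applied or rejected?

Atomic conditions:
  ship-to country = US: AU == US is false
  ship-to country = FR: AU == FR is false
  email verified: no → false
  prior uses of this code ≥ 3: 2 ≥ 3 is false
  order subtotal ≥ 624.62 USD: 594.44 ≥ 624.62 is false
  primary category ∈ {apparel, grocery, home, toys}: apparel is in the set → true
  first-time customer: no → false
  order subtotal ≤ 767.54 USD: 594.44 ≤ 767.54 is true
  order placed on a weekend: no → false
  item count ≥ 31: 31 ≥ 31 is true
  placed via mobile app: no → false
  prior uses of this code ≤ 1: 2 ≤ 1 is false
  NOT contains a gift card: no → true
  account age ≤ 666 days: 3024 ≤ 666 is false
  loyalty tier ∈ {gold, platinum}: bronze is not in the set → false
  ship-to country ∈ {AU, FR}: AU is in the set → true
Combine:
[1.2] NOT false = true
[1.3] NOT false = true
[1] false OR true OR true = true
[2.1] NOT false = true
[2] true OR false = true
[3] true OR false OR true = true
[4] false OR true OR false = true
[5.3] NOT true = false
[5] false OR false OR false = false
[6.2] NOT false = true
[6] false OR true = true
[7] false OR true = true
[root] true AND true AND true AND true AND false AND true AND true = false
Overall: false → rejected

Rejected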